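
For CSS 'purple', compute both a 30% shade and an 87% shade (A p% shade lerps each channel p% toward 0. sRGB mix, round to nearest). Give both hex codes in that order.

CSS purple is rgb(128, 0, 128).
30% shade:
  R: 128 + 0.3×(0−128) = 128 − 38.4 = 89.6 → 90
  G: 0 + 0 = 0 → 0
  B: 128 − 38.4 = 89.6 → 90
  → #5A005A
87% shade:
  R: 128 + 0.87×(0−128) = 128 − 111.36 = 16.64 → 17
  G: 0 + 0 = 0 → 0
  B: 128 − 111.36 = 16.64 → 17
  → #110011

#5A005A, #110011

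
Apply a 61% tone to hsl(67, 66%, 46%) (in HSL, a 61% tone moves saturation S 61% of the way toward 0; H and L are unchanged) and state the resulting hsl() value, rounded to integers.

hsl(67, 26%, 46%)

S moves 61% from 66 toward 0: 66 − 40.26 = 25.74 → 26.
H and L are unchanged.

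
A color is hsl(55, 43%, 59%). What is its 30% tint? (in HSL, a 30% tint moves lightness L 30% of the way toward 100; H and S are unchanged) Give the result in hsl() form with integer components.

hsl(55, 43%, 71%)

L moves 30% from 59 toward 100: 59 + 12.3 = 71.3 → 71.
H and S are unchanged.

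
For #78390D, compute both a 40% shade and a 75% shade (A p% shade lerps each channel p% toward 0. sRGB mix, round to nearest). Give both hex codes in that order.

#78390D is rgb(120, 57, 13).
40% shade:
  R: 120 + 0.4×(0−120) = 120 − 48 = 72 → 72
  G: 57 − 22.8 = 34.2 → 34
  B: 13 + 0.4×(0−13) = 13 − 5.2 = 7.8 → 8
  → #482208
75% shade:
  R: 120 − 90 = 30 → 30
  G: 57 + 0.75×(0−57) = 57 − 42.75 = 14.25 → 14
  B: 13 + 0.75×(0−13) = 13 − 9.75 = 3.25 → 3
  → #1E0E03

#482208, #1E0E03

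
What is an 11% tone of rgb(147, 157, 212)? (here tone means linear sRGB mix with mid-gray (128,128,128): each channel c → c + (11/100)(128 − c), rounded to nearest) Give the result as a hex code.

Lerp each channel 11% toward 128:
  R: 147 + 0.11×(128−147) = 147 − 2.09 = 144.91 → 145
  G: 157 + 0.11×(128−157) = 157 − 3.19 = 153.81 → 154
  B: 212 + 0.11×(128−212) = 212 − 9.24 = 202.76 → 203
rgb(145, 154, 203) = #919acb.

#919acb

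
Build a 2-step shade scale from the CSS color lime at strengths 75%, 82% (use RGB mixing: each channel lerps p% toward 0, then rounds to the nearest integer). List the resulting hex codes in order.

#004000, #002E00

CSS lime is rgb(0, 255, 0).
75%: (0→0, 255 − 191.25 = 63.75→64, 0→0) → #004000
82%: (0→0, 255 − 209.1 = 45.9→46, 0→0) → #002E00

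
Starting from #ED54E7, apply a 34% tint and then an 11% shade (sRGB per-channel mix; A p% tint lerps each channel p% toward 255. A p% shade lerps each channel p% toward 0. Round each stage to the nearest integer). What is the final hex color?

#ED54E7 is rgb(237, 84, 231).
Lerp each channel 34% toward 255:
  R: 237 + 6.12 = 243.12 → 243
  G: 84 + 0.34×(255−84) = 84 + 58.14 = 142.14 → 142
  B: 231 + 0.34×(255−231) = 231 + 8.16 = 239.16 → 239
After the tint: rgb(243, 142, 239) = #F38EEF.
Lerp each channel 11% toward 0:
  R: 243 + 0.11×(0−243) = 243 − 26.73 = 216.27 → 216
  G: 142 + 0.11×(0−142) = 142 − 15.62 = 126.38 → 126
  B: 239 − 26.29 = 212.71 → 213
rgb(216, 126, 213) = #D87ED5.

#D87ED5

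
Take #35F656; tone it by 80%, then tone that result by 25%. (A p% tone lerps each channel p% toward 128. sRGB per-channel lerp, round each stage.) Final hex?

#75927A

#35F656 is rgb(53, 246, 86).
Lerp each channel 80% toward 128:
  R: 53 + 60 = 113 → 113
  G: 246 + 0.8×(128−246) = 246 − 94.4 = 151.6 → 152
  B: 86 + 0.8×(128−86) = 86 + 33.6 = 119.6 → 120
After the tone: rgb(113, 152, 120) = #719878.
Lerp each channel 25% toward 128:
  R: 113 + 0.25×(128−113) = 113 + 3.75 = 116.75 → 117
  G: 152 + 0.25×(128−152) = 152 − 6 = 146 → 146
  B: 120 + 0.25×(128−120) = 120 + 2 = 122 → 122
rgb(117, 146, 122) = #75927A.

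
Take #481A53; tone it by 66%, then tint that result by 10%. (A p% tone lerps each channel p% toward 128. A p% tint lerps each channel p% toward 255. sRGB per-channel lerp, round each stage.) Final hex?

#481A53 is rgb(72, 26, 83).
Lerp each channel 66% toward 128:
  R: 72 + 0.66×(128−72) = 72 + 36.96 = 108.96 → 109
  G: 26 + 67.32 = 93.32 → 93
  B: 83 + 0.66×(128−83) = 83 + 29.7 = 112.7 → 113
After the tone: rgb(109, 93, 113) = #6D5D71.
Per channel, c → c + 0.1(255 − c):
  R: 109 + 14.6 = 123.6 → 124
  G: 93 + 0.1×(255−93) = 93 + 16.2 = 109.2 → 109
  B: 113 + 14.2 = 127.2 → 127
rgb(124, 109, 127) = #7C6D7F.

#7C6D7F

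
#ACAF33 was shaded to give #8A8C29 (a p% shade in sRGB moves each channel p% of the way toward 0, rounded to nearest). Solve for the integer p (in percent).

20%

#ACAF33 is rgb(172, 175, 51); #8A8C29 is rgb(138, 140, 41).
On the G channel (widest range): 140 ≈ 175 + (p/100)(0 − 175), so p ≈ 100×(140 − 175)/(0 − 175) = -3500/-175 = 20.00.
p = 20 reproduces all three channels after rounding.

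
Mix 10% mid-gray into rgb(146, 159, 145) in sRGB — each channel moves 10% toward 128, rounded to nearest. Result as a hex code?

#909c8f

Per channel, c → c + 0.1(128 − c):
  R: 146 + 0.1×(128−146) = 146 − 1.8 = 144.2 → 144
  G: 159 − 3.1 = 155.9 → 156
  B: 145 + 0.1×(128−145) = 145 − 1.7 = 143.3 → 143
rgb(144, 156, 143) = #909c8f.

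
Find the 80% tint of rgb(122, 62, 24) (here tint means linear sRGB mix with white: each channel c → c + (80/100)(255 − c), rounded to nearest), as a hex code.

Per channel, c → c + 0.8(255 − c):
  R: 122 + 0.8×(255−122) = 122 + 106.4 = 228.4 → 228
  G: 62 + 0.8×(255−62) = 62 + 154.4 = 216.4 → 216
  B: 24 + 0.8×(255−24) = 24 + 184.8 = 208.8 → 209
rgb(228, 216, 209) = #E4D8D1.

#E4D8D1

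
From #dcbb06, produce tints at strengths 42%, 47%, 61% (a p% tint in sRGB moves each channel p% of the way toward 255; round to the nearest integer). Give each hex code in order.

#ebd86f, #ecdb7b, #f1e49e

#dcbb06 is rgb(220, 187, 6).
42%: (220 + 14.7 = 234.7→235, 187 + 28.56 = 215.56→216, 6 + 104.58 = 110.58→111) → #ebd86f
47%: (220 + 16.45 = 236.45→236, 187 + 31.96 = 218.96→219, 6 + 117.03 = 123.03→123) → #ecdb7b
61%: (220 + 21.35 = 241.35→241, 187 + 41.48 = 228.48→228, 6 + 151.89 = 157.89→158) → #f1e49e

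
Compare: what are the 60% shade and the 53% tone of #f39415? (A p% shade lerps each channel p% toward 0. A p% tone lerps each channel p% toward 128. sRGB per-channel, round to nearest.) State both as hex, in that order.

#613b08, #b6894e

#f39415 is rgb(243, 148, 21).
60% shade:
  R: 243 − 145.8 = 97.2 → 97
  G: 148 − 88.8 = 59.2 → 59
  B: 21 + 0.6×(0−21) = 21 − 12.6 = 8.4 → 8
  → #613b08
53% tone:
  R: 243 + 0.53×(128−243) = 243 − 60.95 = 182.05 → 182
  G: 148 + 0.53×(128−148) = 148 − 10.6 = 137.4 → 137
  B: 21 + 0.53×(128−21) = 21 + 56.71 = 77.71 → 78
  → #b6894e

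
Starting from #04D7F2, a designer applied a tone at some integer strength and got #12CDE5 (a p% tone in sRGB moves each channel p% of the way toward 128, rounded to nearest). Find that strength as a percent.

11%

#04D7F2 is rgb(4, 215, 242); #12CDE5 is rgb(18, 205, 229).
On the R channel (widest range): 18 ≈ 4 + (p/100)(128 − 4), so p ≈ 100×(18 − 4)/(128 − 4) = 1400/124 = 11.29.
p = 11 reproduces all three channels after rounding.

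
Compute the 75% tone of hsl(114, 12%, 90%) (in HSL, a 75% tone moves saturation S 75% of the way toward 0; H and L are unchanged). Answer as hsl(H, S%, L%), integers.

hsl(114, 3%, 90%)

S moves 75% from 12 toward 0: 12 − 9 = 3 → 3.
H and L are unchanged.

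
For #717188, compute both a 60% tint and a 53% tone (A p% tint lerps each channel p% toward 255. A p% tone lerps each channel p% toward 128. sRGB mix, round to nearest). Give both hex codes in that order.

#717188 is rgb(113, 113, 136).
60% tint:
  R: 113 + 0.6×(255−113) = 113 + 85.2 = 198.2 → 198
  G: 113 + 85.2 = 198.2 → 198
  B: 136 + 0.6×(255−136) = 136 + 71.4 = 207.4 → 207
  → #c6c6cf
53% tone:
  R: 113 + 0.53×(128−113) = 113 + 7.95 = 120.95 → 121
  G: 113 + 0.53×(128−113) = 113 + 7.95 = 120.95 → 121
  B: 136 + 0.53×(128−136) = 136 − 4.24 = 131.76 → 132
  → #797984

#c6c6cf, #797984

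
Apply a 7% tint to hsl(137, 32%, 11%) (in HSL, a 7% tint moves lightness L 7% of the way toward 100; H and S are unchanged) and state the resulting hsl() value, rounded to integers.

hsl(137, 32%, 17%)

L moves 7% from 11 toward 100: 11 + 6.23 = 17.23 → 17.
H and S are unchanged.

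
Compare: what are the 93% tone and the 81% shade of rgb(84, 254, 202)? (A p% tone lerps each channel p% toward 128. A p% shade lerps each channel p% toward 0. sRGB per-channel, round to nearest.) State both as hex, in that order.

#7D8985, #103026

93% tone:
  R: 84 + 40.92 = 124.92 → 125
  G: 254 + 0.93×(128−254) = 254 − 117.18 = 136.82 → 137
  B: 202 − 68.82 = 133.18 → 133
  → #7D8985
81% shade:
  R: 84 − 68.04 = 15.96 → 16
  G: 254 + 0.81×(0−254) = 254 − 205.74 = 48.26 → 48
  B: 202 − 163.62 = 38.38 → 38
  → #103026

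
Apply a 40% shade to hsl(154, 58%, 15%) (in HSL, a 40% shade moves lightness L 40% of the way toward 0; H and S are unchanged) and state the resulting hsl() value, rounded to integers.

hsl(154, 58%, 9%)

L moves 40% from 15 toward 0: 15 − 6 = 9 → 9.
H and S are unchanged.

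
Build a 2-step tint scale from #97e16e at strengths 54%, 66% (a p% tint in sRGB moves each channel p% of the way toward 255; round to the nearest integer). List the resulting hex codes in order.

#97e16e is rgb(151, 225, 110).
54%: (151 + 56.16 = 207.16→207, 225 + 16.2 = 241.2→241, 110 + 78.3 = 188.3→188) → #cff1bc
66%: (151 + 68.64 = 219.64→220, 225 + 19.8 = 244.8→245, 110 + 95.7 = 205.7→206) → #dcf5ce

#cff1bc, #dcf5ce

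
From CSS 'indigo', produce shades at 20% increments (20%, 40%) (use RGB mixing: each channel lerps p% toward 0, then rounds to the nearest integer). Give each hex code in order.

#3C0068, #2D004E

CSS indigo is rgb(75, 0, 130).
20%: (75 − 15 = 60→60, 0→0, 130 − 26 = 104→104) → #3C0068
40%: (75 − 30 = 45→45, 0→0, 130 − 52 = 78→78) → #2D004E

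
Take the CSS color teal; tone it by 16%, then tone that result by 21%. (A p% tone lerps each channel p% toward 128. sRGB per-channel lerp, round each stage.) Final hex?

CSS teal is rgb(0, 128, 128).
A 16% tone moves each channel 16% toward 128:
  R: 0 + 0.16×(128−0) = 0 + 20.48 = 20.48 → 20
  G: 128 + 0 = 128 → 128
  B: 128 + 0.16×(128−128) = 128 + 0 = 128 → 128
After the tone: rgb(20, 128, 128) = #148080.
Per channel, c → c + 0.21(128 − c):
  R: 20 + 0.21×(128−20) = 20 + 22.68 = 42.68 → 43
  G: 128 + 0 = 128 → 128
  B: 128 + 0 = 128 → 128
rgb(43, 128, 128) = #2b8080.

#2b8080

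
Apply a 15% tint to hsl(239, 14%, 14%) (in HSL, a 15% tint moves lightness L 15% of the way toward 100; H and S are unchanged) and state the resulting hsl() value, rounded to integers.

L moves 15% from 14 toward 100: 14 + 12.9 = 26.9 → 27.
H and S are unchanged.

hsl(239, 14%, 27%)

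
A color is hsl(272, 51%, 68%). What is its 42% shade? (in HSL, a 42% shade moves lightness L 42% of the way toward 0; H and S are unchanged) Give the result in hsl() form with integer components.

hsl(272, 51%, 39%)

L moves 42% from 68 toward 0: 68 − 28.56 = 39.44 → 39.
H and S are unchanged.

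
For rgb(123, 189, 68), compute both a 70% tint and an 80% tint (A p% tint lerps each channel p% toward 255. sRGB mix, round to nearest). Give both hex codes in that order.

#d7ebc7, #e5f2da

70% tint:
  R: 123 + 92.4 = 215.4 → 215
  G: 189 + 0.7×(255−189) = 189 + 46.2 = 235.2 → 235
  B: 68 + 0.7×(255−68) = 68 + 130.9 = 198.9 → 199
  → #d7ebc7
80% tint:
  R: 123 + 105.6 = 228.6 → 229
  G: 189 + 0.8×(255−189) = 189 + 52.8 = 241.8 → 242
  B: 68 + 0.8×(255−68) = 68 + 149.6 = 217.6 → 218
  → #e5f2da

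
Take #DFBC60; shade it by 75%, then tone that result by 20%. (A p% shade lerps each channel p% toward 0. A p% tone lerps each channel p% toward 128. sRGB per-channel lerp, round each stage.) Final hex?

#DFBC60 is rgb(223, 188, 96).
A 75% shade moves each channel 75% toward 0:
  R: 223 + 0.75×(0−223) = 223 − 167.25 = 55.75 → 56
  G: 188 + 0.75×(0−188) = 188 − 141 = 47 → 47
  B: 96 − 72 = 24 → 24
After the shade: rgb(56, 47, 24) = #382F18.
Per channel, c → c + 0.2(128 − c):
  R: 56 + 14.4 = 70.4 → 70
  G: 47 + 16.2 = 63.2 → 63
  B: 24 + 0.2×(128−24) = 24 + 20.8 = 44.8 → 45
rgb(70, 63, 45) = #463F2D.

#463F2D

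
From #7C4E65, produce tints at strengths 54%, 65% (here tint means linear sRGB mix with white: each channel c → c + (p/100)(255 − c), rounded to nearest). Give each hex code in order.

#C3AEB8, #D1C1C9

#7C4E65 is rgb(124, 78, 101).
54%: (124 + 70.74 = 194.74→195, 78 + 95.58 = 173.58→174, 101 + 83.16 = 184.16→184) → #C3AEB8
65%: (124 + 85.15 = 209.15→209, 78 + 115.05 = 193.05→193, 101 + 100.1 = 201.1→201) → #D1C1C9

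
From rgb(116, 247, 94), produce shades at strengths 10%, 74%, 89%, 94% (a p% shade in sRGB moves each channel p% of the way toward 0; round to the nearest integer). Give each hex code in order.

10%: (116 − 11.6 = 104.4→104, 247 − 24.7 = 222.3→222, 94 − 9.4 = 84.6→85) → #68DE55
74%: (116 − 85.84 = 30.16→30, 247 − 182.78 = 64.22→64, 94 − 69.56 = 24.44→24) → #1E4018
89%: (116 − 103.24 = 12.76→13, 247 − 219.83 = 27.17→27, 94 − 83.66 = 10.34→10) → #0D1B0A
94%: (116 − 109.04 = 6.96→7, 247 − 232.18 = 14.82→15, 94 − 88.36 = 5.64→6) → #070F06

#68DE55, #1E4018, #0D1B0A, #070F06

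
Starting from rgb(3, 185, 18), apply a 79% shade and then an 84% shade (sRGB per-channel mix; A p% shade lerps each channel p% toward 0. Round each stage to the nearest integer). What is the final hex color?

A 79% shade moves each channel 79% toward 0:
  R: 3 − 2.37 = 0.63 → 1
  G: 185 − 146.15 = 38.85 → 39
  B: 18 − 14.22 = 3.78 → 4
After the shade: rgb(1, 39, 4) = #012704.
Lerp each channel 84% toward 0:
  R: 1 − 0.84 = 0.16 → 0
  G: 39 + 0.84×(0−39) = 39 − 32.76 = 6.24 → 6
  B: 4 − 3.36 = 0.64 → 1
rgb(0, 6, 1) = #000601.

#000601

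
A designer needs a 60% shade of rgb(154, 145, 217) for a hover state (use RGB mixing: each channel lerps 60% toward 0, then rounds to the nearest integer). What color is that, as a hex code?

Per channel, c → c + 0.6(0 − c):
  R: 154 + 0.6×(0−154) = 154 − 92.4 = 61.6 → 62
  G: 145 + 0.6×(0−145) = 145 − 87 = 58 → 58
  B: 217 − 130.2 = 86.8 → 87
rgb(62, 58, 87) = #3E3A57.

#3E3A57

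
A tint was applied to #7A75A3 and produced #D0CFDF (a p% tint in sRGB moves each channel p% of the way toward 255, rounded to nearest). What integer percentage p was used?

65%

#7A75A3 is rgb(122, 117, 163); #D0CFDF is rgb(208, 207, 223).
On the G channel (widest range): 207 ≈ 117 + (p/100)(255 − 117), so p ≈ 100×(207 − 117)/(255 − 117) = 9000/138 = 65.22.
p = 65 reproduces all three channels after rounding.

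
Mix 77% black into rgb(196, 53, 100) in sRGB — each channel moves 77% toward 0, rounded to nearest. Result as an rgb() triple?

A 77% shade moves each channel 77% toward 0:
  R: 196 − 150.92 = 45.08 → 45
  G: 53 + 0.77×(0−53) = 53 − 40.81 = 12.19 → 12
  B: 100 + 0.77×(0−100) = 100 − 77 = 23 → 23

rgb(45, 12, 23)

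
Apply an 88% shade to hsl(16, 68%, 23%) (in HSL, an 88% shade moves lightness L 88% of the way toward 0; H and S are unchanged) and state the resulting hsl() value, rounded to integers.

hsl(16, 68%, 3%)

L moves 88% from 23 toward 0: 23 − 20.24 = 2.76 → 3.
H and S are unchanged.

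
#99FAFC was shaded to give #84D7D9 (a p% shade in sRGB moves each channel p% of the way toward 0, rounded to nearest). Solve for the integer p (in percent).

14%

#99FAFC is rgb(153, 250, 252); #84D7D9 is rgb(132, 215, 217).
On the B channel (widest range): 217 ≈ 252 + (p/100)(0 − 252), so p ≈ 100×(217 − 252)/(0 − 252) = -3500/-252 = 13.89.
p = 14 reproduces all three channels after rounding.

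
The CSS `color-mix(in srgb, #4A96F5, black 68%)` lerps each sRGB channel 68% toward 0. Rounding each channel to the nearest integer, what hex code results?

#18304E

#4A96F5 is rgb(74, 150, 245).
A 68% shade moves each channel 68% toward 0:
  R: 74 + 0.68×(0−74) = 74 − 50.32 = 23.68 → 24
  G: 150 − 102 = 48 → 48
  B: 245 − 166.6 = 78.4 → 78
rgb(24, 48, 78) = #18304E.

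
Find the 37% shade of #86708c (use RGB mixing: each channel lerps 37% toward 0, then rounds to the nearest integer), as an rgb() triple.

#86708c is rgb(134, 112, 140).
A 37% shade moves each channel 37% toward 0:
  R: 134 + 0.37×(0−134) = 134 − 49.58 = 84.42 → 84
  G: 112 − 41.44 = 70.56 → 71
  B: 140 − 51.8 = 88.2 → 88

rgb(84, 71, 88)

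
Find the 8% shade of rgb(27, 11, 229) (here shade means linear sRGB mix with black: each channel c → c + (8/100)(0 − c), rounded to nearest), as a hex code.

#190ad3

Per channel, c → c + 0.08(0 − c):
  R: 27 + 0.08×(0−27) = 27 − 2.16 = 24.84 → 25
  G: 11 + 0.08×(0−11) = 11 − 0.88 = 10.12 → 10
  B: 229 + 0.08×(0−229) = 229 − 18.32 = 210.68 → 211
rgb(25, 10, 211) = #190ad3.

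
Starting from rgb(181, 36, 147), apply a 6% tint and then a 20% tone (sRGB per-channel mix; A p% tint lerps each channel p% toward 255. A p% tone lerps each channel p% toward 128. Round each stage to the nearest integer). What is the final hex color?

#ae4194

A 6% tint moves each channel 6% toward 255:
  R: 181 + 4.44 = 185.44 → 185
  G: 36 + 0.06×(255−36) = 36 + 13.14 = 49.14 → 49
  B: 147 + 6.48 = 153.48 → 153
After the tint: rgb(185, 49, 153) = #b93199.
Per channel, c → c + 0.2(128 − c):
  R: 185 − 11.4 = 173.6 → 174
  G: 49 + 15.8 = 64.8 → 65
  B: 153 + 0.2×(128−153) = 153 − 5 = 148 → 148
rgb(174, 65, 148) = #ae4194.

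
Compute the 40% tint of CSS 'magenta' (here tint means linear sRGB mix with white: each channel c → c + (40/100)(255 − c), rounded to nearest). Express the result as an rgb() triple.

rgb(255, 102, 255)

CSS magenta is rgb(255, 0, 255).
A 40% tint moves each channel 40% toward 255:
  R: 255 + 0.4×(255−255) = 255 + 0 = 255 → 255
  G: 0 + 0.4×(255−0) = 0 + 102 = 102 → 102
  B: 255 + 0 = 255 → 255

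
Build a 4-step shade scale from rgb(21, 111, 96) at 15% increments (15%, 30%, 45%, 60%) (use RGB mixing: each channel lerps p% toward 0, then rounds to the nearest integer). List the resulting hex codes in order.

15%: (21 − 3.15 = 17.85→18, 111 − 16.65 = 94.35→94, 96 − 14.4 = 81.6→82) → #125E52
30%: (21 − 6.3 = 14.7→15, 111 − 33.3 = 77.7→78, 96 − 28.8 = 67.2→67) → #0F4E43
45%: (21 − 9.45 = 11.55→12, 111 − 49.95 = 61.05→61, 96 − 43.2 = 52.8→53) → #0C3D35
60%: (21 − 12.6 = 8.4→8, 111 − 66.6 = 44.4→44, 96 − 57.6 = 38.4→38) → #082C26

#125E52, #0F4E43, #0C3D35, #082C26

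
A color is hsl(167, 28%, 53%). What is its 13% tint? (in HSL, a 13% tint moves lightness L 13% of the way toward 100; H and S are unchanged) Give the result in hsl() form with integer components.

L moves 13% from 53 toward 100: 53 + 6.11 = 59.11 → 59.
H and S are unchanged.

hsl(167, 28%, 59%)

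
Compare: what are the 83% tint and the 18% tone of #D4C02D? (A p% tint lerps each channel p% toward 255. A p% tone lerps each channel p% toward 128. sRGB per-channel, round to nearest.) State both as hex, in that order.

#D4C02D is rgb(212, 192, 45).
83% tint:
  R: 212 + 35.69 = 247.69 → 248
  G: 192 + 52.29 = 244.29 → 244
  B: 45 + 174.3 = 219.3 → 219
  → #F8F4DB
18% tone:
  R: 212 + 0.18×(128−212) = 212 − 15.12 = 196.88 → 197
  G: 192 − 11.52 = 180.48 → 180
  B: 45 + 14.94 = 59.94 → 60
  → #C5B43C

#F8F4DB, #C5B43C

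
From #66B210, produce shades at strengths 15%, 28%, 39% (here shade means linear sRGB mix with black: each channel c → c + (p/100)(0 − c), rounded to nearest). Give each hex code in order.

#57970E, #49800C, #3E6D0A

#66B210 is rgb(102, 178, 16).
15%: (102 − 15.3 = 86.7→87, 178 − 26.7 = 151.3→151, 16 − 2.4 = 13.6→14) → #57970E
28%: (102 − 28.56 = 73.44→73, 178 − 49.84 = 128.16→128, 16 − 4.48 = 11.52→12) → #49800C
39%: (102 − 39.78 = 62.22→62, 178 − 69.42 = 108.58→109, 16 − 6.24 = 9.76→10) → #3E6D0A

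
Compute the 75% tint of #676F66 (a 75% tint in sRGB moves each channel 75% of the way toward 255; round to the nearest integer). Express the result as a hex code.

#D9DBD9

#676F66 is rgb(103, 111, 102).
Per channel, c → c + 0.75(255 − c):
  R: 103 + 114 = 217 → 217
  G: 111 + 0.75×(255−111) = 111 + 108 = 219 → 219
  B: 102 + 114.75 = 216.75 → 217
rgb(217, 219, 217) = #D9DBD9.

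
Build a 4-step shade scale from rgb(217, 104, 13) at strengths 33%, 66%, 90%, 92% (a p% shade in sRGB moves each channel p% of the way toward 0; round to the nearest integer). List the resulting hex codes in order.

33%: (217 − 71.61 = 145.39→145, 104 − 34.32 = 69.68→70, 13 − 4.29 = 8.71→9) → #914609
66%: (217 − 143.22 = 73.78→74, 104 − 68.64 = 35.36→35, 13 − 8.58 = 4.42→4) → #4a2304
90%: (217 − 195.3 = 21.7→22, 104 − 93.6 = 10.4→10, 13 − 11.7 = 1.3→1) → #160a01
92%: (217 − 199.64 = 17.36→17, 104 − 95.68 = 8.32→8, 13 − 11.96 = 1.04→1) → #110801

#914609, #4a2304, #160a01, #110801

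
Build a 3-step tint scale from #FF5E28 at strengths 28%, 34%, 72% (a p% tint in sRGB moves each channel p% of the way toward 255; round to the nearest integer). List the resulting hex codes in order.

#FF8B64, #FF9571, #FFD2C3

#FF5E28 is rgb(255, 94, 40).
28%: (255→255, 94 + 45.08 = 139.08→139, 40 + 60.2 = 100.2→100) → #FF8B64
34%: (255→255, 94 + 54.74 = 148.74→149, 40 + 73.1 = 113.1→113) → #FF9571
72%: (255→255, 94 + 115.92 = 209.92→210, 40 + 154.8 = 194.8→195) → #FFD2C3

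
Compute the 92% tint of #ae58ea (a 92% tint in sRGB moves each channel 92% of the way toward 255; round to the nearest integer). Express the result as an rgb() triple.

#ae58ea is rgb(174, 88, 234).
A 92% tint moves each channel 92% toward 255:
  R: 174 + 74.52 = 248.52 → 249
  G: 88 + 153.64 = 241.64 → 242
  B: 234 + 0.92×(255−234) = 234 + 19.32 = 253.32 → 253

rgb(249, 242, 253)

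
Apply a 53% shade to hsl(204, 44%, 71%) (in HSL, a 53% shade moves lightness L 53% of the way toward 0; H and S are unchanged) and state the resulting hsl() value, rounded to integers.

L moves 53% from 71 toward 0: 71 − 37.63 = 33.37 → 33.
H and S are unchanged.

hsl(204, 44%, 33%)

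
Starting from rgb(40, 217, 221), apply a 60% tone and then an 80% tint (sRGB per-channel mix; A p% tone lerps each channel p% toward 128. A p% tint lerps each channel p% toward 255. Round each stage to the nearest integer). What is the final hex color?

A 60% tone moves each channel 60% toward 128:
  R: 40 + 0.6×(128−40) = 40 + 52.8 = 92.8 → 93
  G: 217 + 0.6×(128−217) = 217 − 53.4 = 163.6 → 164
  B: 221 + 0.6×(128−221) = 221 − 55.8 = 165.2 → 165
After the tone: rgb(93, 164, 165) = #5da4a5.
Per channel, c → c + 0.8(255 − c):
  R: 93 + 0.8×(255−93) = 93 + 129.6 = 222.6 → 223
  G: 164 + 0.8×(255−164) = 164 + 72.8 = 236.8 → 237
  B: 165 + 0.8×(255−165) = 165 + 72 = 237 → 237
rgb(223, 237, 237) = #dfeded.

#dfeded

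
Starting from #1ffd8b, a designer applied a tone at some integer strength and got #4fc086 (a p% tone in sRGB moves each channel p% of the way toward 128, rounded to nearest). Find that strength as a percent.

#1ffd8b is rgb(31, 253, 139); #4fc086 is rgb(79, 192, 134).
On the G channel (widest range): 192 ≈ 253 + (p/100)(128 − 253), so p ≈ 100×(192 − 253)/(128 − 253) = -6100/-125 = 48.80.
p = 49 reproduces all three channels after rounding.

49%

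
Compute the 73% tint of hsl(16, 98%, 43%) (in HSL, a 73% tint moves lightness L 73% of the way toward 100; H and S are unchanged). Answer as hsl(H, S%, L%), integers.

hsl(16, 98%, 85%)

L moves 73% from 43 toward 100: 43 + 41.61 = 84.61 → 85.
H and S are unchanged.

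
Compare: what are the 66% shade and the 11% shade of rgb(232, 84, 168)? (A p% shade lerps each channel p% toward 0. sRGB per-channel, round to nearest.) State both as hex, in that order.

66% shade:
  R: 232 + 0.66×(0−232) = 232 − 153.12 = 78.88 → 79
  G: 84 + 0.66×(0−84) = 84 − 55.44 = 28.56 → 29
  B: 168 + 0.66×(0−168) = 168 − 110.88 = 57.12 → 57
  → #4F1D39
11% shade:
  R: 232 + 0.11×(0−232) = 232 − 25.52 = 206.48 → 206
  G: 84 + 0.11×(0−84) = 84 − 9.24 = 74.76 → 75
  B: 168 + 0.11×(0−168) = 168 − 18.48 = 149.52 → 150
  → #CE4B96

#4F1D39, #CE4B96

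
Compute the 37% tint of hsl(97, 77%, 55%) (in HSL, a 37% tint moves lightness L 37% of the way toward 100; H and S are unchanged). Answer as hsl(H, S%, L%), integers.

L moves 37% from 55 toward 100: 55 + 16.65 = 71.65 → 72.
H and S are unchanged.

hsl(97, 77%, 72%)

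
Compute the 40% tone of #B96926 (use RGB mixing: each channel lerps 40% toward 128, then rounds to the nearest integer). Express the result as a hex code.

#B96926 is rgb(185, 105, 38).
Lerp each channel 40% toward 128:
  R: 185 + 0.4×(128−185) = 185 − 22.8 = 162.2 → 162
  G: 105 + 0.4×(128−105) = 105 + 9.2 = 114.2 → 114
  B: 38 + 36 = 74 → 74
rgb(162, 114, 74) = #A2724A.

#A2724A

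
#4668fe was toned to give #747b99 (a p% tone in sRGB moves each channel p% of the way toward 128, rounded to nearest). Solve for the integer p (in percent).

#4668fe is rgb(70, 104, 254); #747b99 is rgb(116, 123, 153).
On the B channel (widest range): 153 ≈ 254 + (p/100)(128 − 254), so p ≈ 100×(153 − 254)/(128 − 254) = -10100/-126 = 80.16.
p = 80 reproduces all three channels after rounding.

80%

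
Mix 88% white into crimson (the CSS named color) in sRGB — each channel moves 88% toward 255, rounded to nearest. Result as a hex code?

CSS crimson is rgb(220, 20, 60).
Lerp each channel 88% toward 255:
  R: 220 + 0.88×(255−220) = 220 + 30.8 = 250.8 → 251
  G: 20 + 0.88×(255−20) = 20 + 206.8 = 226.8 → 227
  B: 60 + 171.6 = 231.6 → 232
rgb(251, 227, 232) = #fbe3e8.

#fbe3e8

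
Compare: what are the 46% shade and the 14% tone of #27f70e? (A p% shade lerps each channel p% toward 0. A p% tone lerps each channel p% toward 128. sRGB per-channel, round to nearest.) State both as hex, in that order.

#27f70e is rgb(39, 247, 14).
46% shade:
  R: 39 + 0.46×(0−39) = 39 − 17.94 = 21.06 → 21
  G: 247 + 0.46×(0−247) = 247 − 113.62 = 133.38 → 133
  B: 14 + 0.46×(0−14) = 14 − 6.44 = 7.56 → 8
  → #158508
14% tone:
  R: 39 + 12.46 = 51.46 → 51
  G: 247 + 0.14×(128−247) = 247 − 16.66 = 230.34 → 230
  B: 14 + 15.96 = 29.96 → 30
  → #33e61e

#158508, #33e61e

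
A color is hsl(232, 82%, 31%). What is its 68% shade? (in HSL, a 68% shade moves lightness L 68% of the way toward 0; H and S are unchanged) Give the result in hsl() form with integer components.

hsl(232, 82%, 10%)

L moves 68% from 31 toward 0: 31 − 21.08 = 9.92 → 10.
H and S are unchanged.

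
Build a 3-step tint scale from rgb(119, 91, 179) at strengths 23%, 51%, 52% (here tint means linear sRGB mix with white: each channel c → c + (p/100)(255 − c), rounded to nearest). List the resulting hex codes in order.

23%: (119 + 31.28 = 150.28→150, 91 + 37.72 = 128.72→129, 179 + 17.48 = 196.48→196) → #9681c4
51%: (119 + 69.36 = 188.36→188, 91 + 83.64 = 174.64→175, 179 + 38.76 = 217.76→218) → #bcafda
52%: (119 + 70.72 = 189.72→190, 91 + 85.28 = 176.28→176, 179 + 39.52 = 218.52→219) → #beb0db

#9681c4, #bcafda, #beb0db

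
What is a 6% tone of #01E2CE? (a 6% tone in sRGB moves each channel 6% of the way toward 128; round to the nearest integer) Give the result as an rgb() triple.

rgb(9, 220, 201)

#01E2CE is rgb(1, 226, 206).
Lerp each channel 6% toward 128:
  R: 1 + 7.62 = 8.62 → 9
  G: 226 − 5.88 = 220.12 → 220
  B: 206 + 0.06×(128−206) = 206 − 4.68 = 201.32 → 201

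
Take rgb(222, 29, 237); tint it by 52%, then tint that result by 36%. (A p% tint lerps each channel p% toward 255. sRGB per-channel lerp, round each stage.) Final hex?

Per channel, c → c + 0.52(255 − c):
  R: 222 + 0.52×(255−222) = 222 + 17.16 = 239.16 → 239
  G: 29 + 117.52 = 146.52 → 147
  B: 237 + 0.52×(255−237) = 237 + 9.36 = 246.36 → 246
After the tint: rgb(239, 147, 246) = #ef93f6.
Per channel, c → c + 0.36(255 − c):
  R: 239 + 0.36×(255−239) = 239 + 5.76 = 244.76 → 245
  G: 147 + 0.36×(255−147) = 147 + 38.88 = 185.88 → 186
  B: 246 + 3.24 = 249.24 → 249
rgb(245, 186, 249) = #f5baf9.

#f5baf9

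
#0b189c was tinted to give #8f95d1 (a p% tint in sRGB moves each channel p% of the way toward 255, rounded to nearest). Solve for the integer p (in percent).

54%

#0b189c is rgb(11, 24, 156); #8f95d1 is rgb(143, 149, 209).
On the R channel (widest range): 143 ≈ 11 + (p/100)(255 − 11), so p ≈ 100×(143 − 11)/(255 − 11) = 13200/244 = 54.10.
p = 54 reproduces all three channels after rounding.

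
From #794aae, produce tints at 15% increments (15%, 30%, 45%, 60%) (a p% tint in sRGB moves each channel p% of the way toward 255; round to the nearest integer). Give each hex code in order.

#8d65ba, #a180c6, #b59bd2, #c9b7df

#794aae is rgb(121, 74, 174).
15%: (121 + 20.1 = 141.1→141, 74 + 27.15 = 101.15→101, 174 + 12.15 = 186.15→186) → #8d65ba
30%: (121 + 40.2 = 161.2→161, 74 + 54.3 = 128.3→128, 174 + 24.3 = 198.3→198) → #a180c6
45%: (121 + 60.3 = 181.3→181, 74 + 81.45 = 155.45→155, 174 + 36.45 = 210.45→210) → #b59bd2
60%: (121 + 80.4 = 201.4→201, 74 + 108.6 = 182.6→183, 174 + 48.6 = 222.6→223) → #c9b7df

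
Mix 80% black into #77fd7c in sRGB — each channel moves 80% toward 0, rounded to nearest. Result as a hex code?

#183319

#77fd7c is rgb(119, 253, 124).
Lerp each channel 80% toward 0:
  R: 119 − 95.2 = 23.8 → 24
  G: 253 + 0.8×(0−253) = 253 − 202.4 = 50.6 → 51
  B: 124 − 99.2 = 24.8 → 25
rgb(24, 51, 25) = #183319.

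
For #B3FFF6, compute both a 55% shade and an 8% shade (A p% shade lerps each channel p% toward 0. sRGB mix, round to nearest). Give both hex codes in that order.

#B3FFF6 is rgb(179, 255, 246).
55% shade:
  R: 179 + 0.55×(0−179) = 179 − 98.45 = 80.55 → 81
  G: 255 − 140.25 = 114.75 → 115
  B: 246 + 0.55×(0−246) = 246 − 135.3 = 110.7 → 111
  → #51736F
8% shade:
  R: 179 + 0.08×(0−179) = 179 − 14.32 = 164.68 → 165
  G: 255 + 0.08×(0−255) = 255 − 20.4 = 234.6 → 235
  B: 246 − 19.68 = 226.32 → 226
  → #A5EBE2

#51736F, #A5EBE2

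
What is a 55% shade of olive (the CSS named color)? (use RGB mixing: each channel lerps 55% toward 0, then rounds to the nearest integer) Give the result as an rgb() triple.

CSS olive is rgb(128, 128, 0).
A 55% shade moves each channel 55% toward 0:
  R: 128 + 0.55×(0−128) = 128 − 70.4 = 57.6 → 58
  G: 128 − 70.4 = 57.6 → 58
  B: 0 + 0 = 0 → 0

rgb(58, 58, 0)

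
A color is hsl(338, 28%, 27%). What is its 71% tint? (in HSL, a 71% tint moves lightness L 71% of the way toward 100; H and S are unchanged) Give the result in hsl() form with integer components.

hsl(338, 28%, 79%)

L moves 71% from 27 toward 100: 27 + 51.83 = 78.83 → 79.
H and S are unchanged.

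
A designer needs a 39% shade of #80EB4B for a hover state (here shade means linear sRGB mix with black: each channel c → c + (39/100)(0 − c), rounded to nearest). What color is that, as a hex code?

#4E8F2E

#80EB4B is rgb(128, 235, 75).
Per channel, c → c + 0.39(0 − c):
  R: 128 + 0.39×(0−128) = 128 − 49.92 = 78.08 → 78
  G: 235 + 0.39×(0−235) = 235 − 91.65 = 143.35 → 143
  B: 75 + 0.39×(0−75) = 75 − 29.25 = 45.75 → 46
rgb(78, 143, 46) = #4E8F2E.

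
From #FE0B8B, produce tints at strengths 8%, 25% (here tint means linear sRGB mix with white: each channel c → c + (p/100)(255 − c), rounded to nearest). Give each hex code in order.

#FE0B8B is rgb(254, 11, 139).
8%: (254→254, 11 + 19.52 = 30.52→31, 139 + 9.28 = 148.28→148) → #FE1F94
25%: (254→254, 11 + 61 = 72→72, 139 + 29 = 168→168) → #FE48A8

#FE1F94, #FE48A8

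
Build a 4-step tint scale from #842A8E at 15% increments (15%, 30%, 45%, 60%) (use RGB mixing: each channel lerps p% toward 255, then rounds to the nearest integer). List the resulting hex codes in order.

#964A9F, #A96AB0, #BB8AC1, #CEAAD2

#842A8E is rgb(132, 42, 142).
15%: (132 + 18.45 = 150.45→150, 42 + 31.95 = 73.95→74, 142 + 16.95 = 158.95→159) → #964A9F
30%: (132 + 36.9 = 168.9→169, 42 + 63.9 = 105.9→106, 142 + 33.9 = 175.9→176) → #A96AB0
45%: (132 + 55.35 = 187.35→187, 42 + 95.85 = 137.85→138, 142 + 50.85 = 192.85→193) → #BB8AC1
60%: (132 + 73.8 = 205.8→206, 42 + 127.8 = 169.8→170, 142 + 67.8 = 209.8→210) → #CEAAD2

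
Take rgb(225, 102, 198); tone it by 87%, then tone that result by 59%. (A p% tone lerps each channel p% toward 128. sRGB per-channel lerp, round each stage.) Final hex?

Per channel, c → c + 0.87(128 − c):
  R: 225 + 0.87×(128−225) = 225 − 84.39 = 140.61 → 141
  G: 102 + 22.62 = 124.62 → 125
  B: 198 − 60.9 = 137.1 → 137
After the tone: rgb(141, 125, 137) = #8D7D89.
A 59% tone moves each channel 59% toward 128:
  R: 141 − 7.67 = 133.33 → 133
  G: 125 + 0.59×(128−125) = 125 + 1.77 = 126.77 → 127
  B: 137 − 5.31 = 131.69 → 132
rgb(133, 127, 132) = #857F84.

#857F84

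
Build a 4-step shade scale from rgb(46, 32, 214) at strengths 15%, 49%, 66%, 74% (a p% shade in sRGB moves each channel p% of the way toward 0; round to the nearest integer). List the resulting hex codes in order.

15%: (46 − 6.9 = 39.1→39, 32 − 4.8 = 27.2→27, 214 − 32.1 = 181.9→182) → #271bb6
49%: (46 − 22.54 = 23.46→23, 32 − 15.68 = 16.32→16, 214 − 104.86 = 109.14→109) → #17106d
66%: (46 − 30.36 = 15.64→16, 32 − 21.12 = 10.88→11, 214 − 141.24 = 72.76→73) → #100b49
74%: (46 − 34.04 = 11.96→12, 32 − 23.68 = 8.32→8, 214 − 158.36 = 55.64→56) → #0c0838

#271bb6, #17106d, #100b49, #0c0838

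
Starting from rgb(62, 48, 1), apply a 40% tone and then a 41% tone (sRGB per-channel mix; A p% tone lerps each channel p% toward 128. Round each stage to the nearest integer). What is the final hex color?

Lerp each channel 40% toward 128:
  R: 62 + 26.4 = 88.4 → 88
  G: 48 + 0.4×(128−48) = 48 + 32 = 80 → 80
  B: 1 + 0.4×(128−1) = 1 + 50.8 = 51.8 → 52
After the tone: rgb(88, 80, 52) = #585034.
Lerp each channel 41% toward 128:
  R: 88 + 0.41×(128−88) = 88 + 16.4 = 104.4 → 104
  G: 80 + 0.41×(128−80) = 80 + 19.68 = 99.68 → 100
  B: 52 + 31.16 = 83.16 → 83
rgb(104, 100, 83) = #686453.

#686453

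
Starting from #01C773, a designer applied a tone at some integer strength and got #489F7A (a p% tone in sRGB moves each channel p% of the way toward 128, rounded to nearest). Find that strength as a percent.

#01C773 is rgb(1, 199, 115); #489F7A is rgb(72, 159, 122).
On the R channel (widest range): 72 ≈ 1 + (p/100)(128 − 1), so p ≈ 100×(72 − 1)/(128 − 1) = 7100/127 = 55.91.
p = 56 reproduces all three channels after rounding.

56%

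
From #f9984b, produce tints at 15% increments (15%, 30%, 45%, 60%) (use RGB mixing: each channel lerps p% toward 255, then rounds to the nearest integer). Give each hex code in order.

#f9984b is rgb(249, 152, 75).
15%: (249 + 0.9 = 249.9→250, 152 + 15.45 = 167.45→167, 75 + 27 = 102→102) → #faa766
30%: (249 + 1.8 = 250.8→251, 152 + 30.9 = 182.9→183, 75 + 54 = 129→129) → #fbb781
45%: (249 + 2.7 = 251.7→252, 152 + 46.35 = 198.35→198, 75 + 81 = 156→156) → #fcc69c
60%: (249 + 3.6 = 252.6→253, 152 + 61.8 = 213.8→214, 75 + 108 = 183→183) → #fdd6b7

#faa766, #fbb781, #fcc69c, #fdd6b7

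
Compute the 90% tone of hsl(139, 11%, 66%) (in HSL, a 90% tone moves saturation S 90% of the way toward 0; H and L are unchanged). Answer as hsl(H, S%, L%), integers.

S moves 90% from 11 toward 0: 11 − 9.9 = 1.1 → 1.
H and L are unchanged.

hsl(139, 1%, 66%)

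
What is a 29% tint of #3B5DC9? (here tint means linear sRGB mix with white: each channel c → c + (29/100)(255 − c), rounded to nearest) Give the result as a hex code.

#748CD9

#3B5DC9 is rgb(59, 93, 201).
Per channel, c → c + 0.29(255 − c):
  R: 59 + 0.29×(255−59) = 59 + 56.84 = 115.84 → 116
  G: 93 + 46.98 = 139.98 → 140
  B: 201 + 15.66 = 216.66 → 217
rgb(116, 140, 217) = #748CD9.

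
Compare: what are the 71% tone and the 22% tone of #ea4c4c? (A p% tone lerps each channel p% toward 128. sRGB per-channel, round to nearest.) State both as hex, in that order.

#9f7171, #d35757

#ea4c4c is rgb(234, 76, 76).
71% tone:
  R: 234 − 75.26 = 158.74 → 159
  G: 76 + 0.71×(128−76) = 76 + 36.92 = 112.92 → 113
  B: 76 + 0.71×(128−76) = 76 + 36.92 = 112.92 → 113
  → #9f7171
22% tone:
  R: 234 − 23.32 = 210.68 → 211
  G: 76 + 11.44 = 87.44 → 87
  B: 76 + 0.22×(128−76) = 76 + 11.44 = 87.44 → 87
  → #d35757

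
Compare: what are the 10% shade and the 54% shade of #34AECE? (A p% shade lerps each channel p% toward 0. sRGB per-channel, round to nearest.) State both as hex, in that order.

#34AECE is rgb(52, 174, 206).
10% shade:
  R: 52 + 0.1×(0−52) = 52 − 5.2 = 46.8 → 47
  G: 174 + 0.1×(0−174) = 174 − 17.4 = 156.6 → 157
  B: 206 − 20.6 = 185.4 → 185
  → #2F9DB9
54% shade:
  R: 52 − 28.08 = 23.92 → 24
  G: 174 + 0.54×(0−174) = 174 − 93.96 = 80.04 → 80
  B: 206 − 111.24 = 94.76 → 95
  → #18505F

#2F9DB9, #18505F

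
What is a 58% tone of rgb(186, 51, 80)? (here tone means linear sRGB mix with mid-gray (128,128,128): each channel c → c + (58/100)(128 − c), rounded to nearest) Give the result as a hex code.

#98606c

Per channel, c → c + 0.58(128 − c):
  R: 186 − 33.64 = 152.36 → 152
  G: 51 + 0.58×(128−51) = 51 + 44.66 = 95.66 → 96
  B: 80 + 27.84 = 107.84 → 108
rgb(152, 96, 108) = #98606c.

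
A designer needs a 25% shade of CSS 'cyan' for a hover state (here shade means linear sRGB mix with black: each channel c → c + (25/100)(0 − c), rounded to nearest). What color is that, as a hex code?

#00BFBF

CSS cyan is rgb(0, 255, 255).
Per channel, c → c + 0.25(0 − c):
  R: 0 + 0.25×(0−0) = 0 + 0 = 0 → 0
  G: 255 + 0.25×(0−255) = 255 − 63.75 = 191.25 → 191
  B: 255 + 0.25×(0−255) = 255 − 63.75 = 191.25 → 191
rgb(0, 191, 191) = #00BFBF.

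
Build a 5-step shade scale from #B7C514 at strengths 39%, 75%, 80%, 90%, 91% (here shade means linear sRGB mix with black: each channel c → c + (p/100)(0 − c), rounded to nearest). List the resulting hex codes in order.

#B7C514 is rgb(183, 197, 20).
39%: (183 − 71.37 = 111.63→112, 197 − 76.83 = 120.17→120, 20 − 7.8 = 12.2→12) → #70780C
75%: (183 − 137.25 = 45.75→46, 197 − 147.75 = 49.25→49, 20 − 15 = 5→5) → #2E3105
80%: (183 − 146.4 = 36.6→37, 197 − 157.6 = 39.4→39, 20 − 16 = 4→4) → #252704
90%: (183 − 164.7 = 18.3→18, 197 − 177.3 = 19.7→20, 20 − 18 = 2→2) → #121402
91%: (183 − 166.53 = 16.47→16, 197 − 179.27 = 17.73→18, 20 − 18.2 = 1.8→2) → #101202

#70780C, #2E3105, #252704, #121402, #101202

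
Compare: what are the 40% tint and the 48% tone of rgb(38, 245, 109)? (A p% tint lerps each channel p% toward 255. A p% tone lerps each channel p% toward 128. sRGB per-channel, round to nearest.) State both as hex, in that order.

#7df9a7, #51bd76

40% tint:
  R: 38 + 86.8 = 124.8 → 125
  G: 245 + 4 = 249 → 249
  B: 109 + 0.4×(255−109) = 109 + 58.4 = 167.4 → 167
  → #7df9a7
48% tone:
  R: 38 + 0.48×(128−38) = 38 + 43.2 = 81.2 → 81
  G: 245 − 56.16 = 188.84 → 189
  B: 109 + 9.12 = 118.12 → 118
  → #51bd76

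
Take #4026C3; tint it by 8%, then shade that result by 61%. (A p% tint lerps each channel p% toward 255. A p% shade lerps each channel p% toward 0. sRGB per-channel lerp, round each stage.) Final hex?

#1F154E

#4026C3 is rgb(64, 38, 195).
An 8% tint moves each channel 8% toward 255:
  R: 64 + 0.08×(255−64) = 64 + 15.28 = 79.28 → 79
  G: 38 + 0.08×(255−38) = 38 + 17.36 = 55.36 → 55
  B: 195 + 4.8 = 199.8 → 200
After the tint: rgb(79, 55, 200) = #4F37C8.
Per channel, c → c + 0.61(0 − c):
  R: 79 − 48.19 = 30.81 → 31
  G: 55 − 33.55 = 21.45 → 21
  B: 200 − 122 = 78 → 78
rgb(31, 21, 78) = #1F154E.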